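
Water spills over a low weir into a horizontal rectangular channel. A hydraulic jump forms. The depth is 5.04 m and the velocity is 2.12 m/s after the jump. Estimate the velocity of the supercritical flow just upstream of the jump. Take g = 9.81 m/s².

V₁ = 13.5 m/s

Fr₂ = V₂/√(g·y₂) = 2.12/√(9.81×5.04) = 0.301.
From the momentum equation (using Fr₂), y₁/y₂ = ½[√(1 + 8Fr₂²) − 1] = ½[√1.727 − 1] = 0.157.
y₁ = 0.157 × 5.04 = 0.792 m.
V₁ = q/y₁ = 10.7/0.792 = 13.5 m/s.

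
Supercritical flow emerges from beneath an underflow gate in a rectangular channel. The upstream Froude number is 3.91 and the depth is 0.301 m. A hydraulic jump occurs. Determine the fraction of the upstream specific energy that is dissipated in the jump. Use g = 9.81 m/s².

Fr₁ = 3.91 (given).
By Bélanger, y₂/y₁ = ½[√(1 + 8Fr₁²) − 1] = ½[√123.3 − 1] = 5.05.
y₂ = 5.05 × 0.301 = 1.52 m.
E₁ = y₁(1 + Fr₁²/2) = 0.301×(1 + 3.91²/2) = 2.60 m. ΔE = (y₂ − y₁)³/(4y₁y₂) = 0.991 m. ΔE/E₁ = 0.991/2.60 = 0.381.

ΔE/E₁ = 0.381 (38.1%)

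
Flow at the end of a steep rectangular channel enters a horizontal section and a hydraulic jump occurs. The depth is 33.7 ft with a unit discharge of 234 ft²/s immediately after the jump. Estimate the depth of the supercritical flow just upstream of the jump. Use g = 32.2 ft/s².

V₂ = q/y₂ = 234/33.7 = 6.94 ft/s; Fr₂ = V₂/√(g·y₂) = 0.211.
The Bélanger relation is symmetric: y₁/y₂ = ½[√(1 + 8Fr₂²) − 1] = ½[√1.355 − 1] = 0.0821.
y₁ = 0.0821 × 33.7 = 2.77 ft.

y₁ = 2.77 ft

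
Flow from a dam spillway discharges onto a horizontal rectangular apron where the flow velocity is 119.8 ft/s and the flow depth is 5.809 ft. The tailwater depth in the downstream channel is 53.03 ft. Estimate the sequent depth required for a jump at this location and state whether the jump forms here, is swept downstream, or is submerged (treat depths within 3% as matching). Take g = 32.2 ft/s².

Fr₁ = V₁/√(g·y₁) = 119.8/√(32.2×5.809) = 8.759.
By Bélanger, y₂/y₁ = ½[√(1 + 8Fr₁²) − 1] = ½[√614.83 − 1] = 11.90.
y₂ = 11.90 × 5.809 = 69.11 ft.
Tailwater y_tw = 53.03 ft: y_tw < y₂, so the jump is swept downstream.

y₂ = 69.11 ft; the jump is swept downstream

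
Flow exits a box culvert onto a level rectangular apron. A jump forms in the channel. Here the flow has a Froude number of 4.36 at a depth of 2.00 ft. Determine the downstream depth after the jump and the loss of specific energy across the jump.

y₂ = 11.4 ft; ΔE = 9.05 ft

Fr₁ = 4.36 (given).
Conjugate-depth relation: y₂/y₁ = ½[√(1 + 8Fr₁²) − 1] = ½[√153.1 − 1] = 5.69.
y₂ = 5.69 × 2.00 = 11.4 ft.
Head loss: ΔE = (y₂ − y₁)³/(4y₁y₂) = (11.4 − 2.00)³/(4×2.00×11.4) = 823/91.0 = 9.05 ft.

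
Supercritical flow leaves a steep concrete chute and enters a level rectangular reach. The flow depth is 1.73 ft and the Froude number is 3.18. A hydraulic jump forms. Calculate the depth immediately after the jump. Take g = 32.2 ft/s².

Fr₁ = 3.18 (given).
By Bélanger, y₂/y₁ = ½[√(1 + 8Fr₁²) − 1] = ½[√81.90 − 1] = 4.02.
y₂ = 4.02 × 1.73 = 6.96 ft.

y₂ = 6.96 ft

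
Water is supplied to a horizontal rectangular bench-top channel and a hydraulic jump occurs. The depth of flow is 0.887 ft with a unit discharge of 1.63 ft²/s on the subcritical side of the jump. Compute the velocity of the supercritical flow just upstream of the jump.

V₁ = 9.31 ft/s

V₂ = q/y₂ = 1.63/0.887 = 1.84 ft/s; Fr₂ = V₂/√(g·y₂) = 0.344.
From the momentum equation (using Fr₂), y₁/y₂ = ½[√(1 + 8Fr₂²) − 1] = ½[√1.946 − 1] = 0.197.
y₁ = 0.197 × 0.887 = 0.175 ft.
V₁ = q/y₁ = 1.63/0.175 = 9.31 ft/s.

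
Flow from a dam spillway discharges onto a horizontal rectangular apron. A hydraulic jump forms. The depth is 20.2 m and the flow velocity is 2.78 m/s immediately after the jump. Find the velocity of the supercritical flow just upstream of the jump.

Fr₂ = V₂/√(g·y₂) = 2.78/√(9.81×20.2) = 0.197.
From the momentum equation (using Fr₂), y₁/y₂ = ½[√(1 + 8Fr₂²) − 1] = ½[√1.312 − 1] = 0.0727.
y₁ = 0.0727 × 20.2 = 1.47 m.
V₁ = q/y₁ = 56.2/1.47 = 38.2 m/s.

V₁ = 38.2 m/s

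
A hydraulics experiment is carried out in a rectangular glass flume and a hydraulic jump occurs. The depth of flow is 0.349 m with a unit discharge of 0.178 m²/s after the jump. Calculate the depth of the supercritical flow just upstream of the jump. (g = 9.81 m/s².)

y₁ = 0.0468 m

V₂ = q/y₂ = 0.178/0.349 = 0.510 m/s; Fr₂ = V₂/√(g·y₂) = 0.276.
From the momentum equation (using Fr₂), y₁/y₂ = ½[√(1 + 8Fr₂²) − 1] = ½[√1.608 − 1] = 0.134.
y₁ = 0.134 × 0.349 = 0.0468 m.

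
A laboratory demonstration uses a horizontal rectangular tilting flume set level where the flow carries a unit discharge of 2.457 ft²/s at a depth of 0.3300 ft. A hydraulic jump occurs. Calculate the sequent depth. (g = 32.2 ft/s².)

V₁ = q/y₁ = 2.457/0.3300 = 7.445 ft/s. Fr₁ = V₁/√(g·y₁) = 7.445/√(32.2×0.3300) = 2.284.
From the momentum equation for a rectangular channel, y₂/y₁ = ½[√(1 + 8Fr₁²) − 1] = ½[√42.735 − 1] = 2.769.
y₂ = 2.769 × 0.3300 = 0.9136 ft.

y₂ = 0.9136 ft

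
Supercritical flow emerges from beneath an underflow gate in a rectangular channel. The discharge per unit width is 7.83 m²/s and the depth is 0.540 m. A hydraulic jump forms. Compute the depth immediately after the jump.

y₂ = 4.55 m

V₁ = q/y₁ = 7.83/0.540 = 14.5 m/s. Fr₁ = V₁/√(g·y₁) = 14.5/√(9.81×0.540) = 6.30.
Sequent-depth ratio: y₂/y₁ = ½[√(1 + 8Fr₁²) − 1] = ½[√318.5 − 1] = 8.42.
y₂ = 8.42 × 0.540 = 4.55 m.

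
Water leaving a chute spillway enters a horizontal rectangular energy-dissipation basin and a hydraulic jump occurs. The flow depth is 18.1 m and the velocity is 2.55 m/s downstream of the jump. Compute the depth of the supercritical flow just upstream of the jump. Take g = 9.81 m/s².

y₁ = 1.24 m

Fr₂ = V₂/√(g·y₂) = 2.55/√(9.81×18.1) = 0.191.
The Bélanger relation is symmetric: y₁/y₂ = ½[√(1 + 8Fr₂²) − 1] = ½[√1.293 − 1] = 0.0685.
y₁ = 0.0685 × 18.1 = 1.24 m.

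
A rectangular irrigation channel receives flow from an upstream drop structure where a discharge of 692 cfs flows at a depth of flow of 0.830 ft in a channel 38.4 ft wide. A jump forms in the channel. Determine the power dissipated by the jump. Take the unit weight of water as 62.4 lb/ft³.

q = Q/b = 692/38.4 = 18.0 ft²/s; V₁ = q/y₁ = 21.7 ft/s. Fr₁ = V₁/√(g·y₁) = 4.20.
Conjugate-depth relation: y₂/y₁ = ½[√(1 + 8Fr₁²) − 1] = ½[√142.1 − 1] = 5.46.
y₂ = 5.46 × 0.830 = 4.53 ft.
Head loss: ΔE = (y₂ − y₁)³/(4y₁y₂) = (4.53 − 0.830)³/(4×0.830×4.53) = 50.7/15.0 = 3.37 ft.
P = γ·Q·ΔE/550 = 62.4 × 692 × 3.37 / 550 = 265 hp.

P = 265 hp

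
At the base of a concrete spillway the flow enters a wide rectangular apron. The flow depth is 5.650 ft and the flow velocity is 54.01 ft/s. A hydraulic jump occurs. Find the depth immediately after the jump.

y₂ = 29.29 ft

Fr₁ = V₁/√(g·y₁) = 54.01/√(32.2×5.650) = 4.004.
Conjugate-depth relation: y₂/y₁ = ½[√(1 + 8Fr₁²) − 1] = ½[√129.27 − 1] = 5.185.
y₂ = 5.185 × 5.650 = 29.29 ft.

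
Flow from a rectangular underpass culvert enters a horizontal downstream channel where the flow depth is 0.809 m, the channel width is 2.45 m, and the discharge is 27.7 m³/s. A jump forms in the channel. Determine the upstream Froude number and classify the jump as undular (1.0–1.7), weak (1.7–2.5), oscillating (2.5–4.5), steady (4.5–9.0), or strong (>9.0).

q = Q/b = 27.7/2.45 = 11.3 m²/s; V₁ = q/y₁ = 14.0 m/s. Fr₁ = V₁/√(g·y₁) = 4.96.
Fr₁ = 4.96 lies in the steady range.

Fr₁ = 4.96; steady jump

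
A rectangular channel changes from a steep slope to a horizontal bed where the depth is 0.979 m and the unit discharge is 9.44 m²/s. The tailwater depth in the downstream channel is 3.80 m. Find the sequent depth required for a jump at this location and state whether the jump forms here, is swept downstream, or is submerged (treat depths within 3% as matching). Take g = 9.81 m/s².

y₂ = 3.85 m; the jump forms here

V₁ = q/y₁ = 9.44/0.979 = 9.64 m/s. Fr₁ = V₁/√(g·y₁) = 9.64/√(9.81×0.979) = 3.11.
By Bélanger, y₂/y₁ = ½[√(1 + 8Fr₁²) − 1] = ½[√78.45 − 1] = 3.93.
y₂ = 3.93 × 0.979 = 3.85 m.
Tailwater y_tw = 3.80 m: y_tw ≈ y₂, so the jump forms here.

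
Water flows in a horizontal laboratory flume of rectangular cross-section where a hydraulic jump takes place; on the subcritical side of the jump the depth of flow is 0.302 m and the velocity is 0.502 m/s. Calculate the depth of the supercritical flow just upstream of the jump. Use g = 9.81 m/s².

Fr₂ = V₂/√(g·y₂) = 0.502/√(9.81×0.302) = 0.292.
The Bélanger relation is symmetric: y₁/y₂ = ½[√(1 + 8Fr₂²) − 1] = ½[√1.680 − 1] = 0.148.
y₁ = 0.148 × 0.302 = 0.0447 m.

y₁ = 0.0447 m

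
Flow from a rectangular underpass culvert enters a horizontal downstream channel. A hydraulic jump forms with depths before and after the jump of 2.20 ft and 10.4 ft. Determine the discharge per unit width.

q = 68.1 ft²/s

For a rectangular channel the momentum equation gives q² = ½·g·y₁·y₂·(y₁ + y₂) = ½×32.2×2.20×10.4×12.6 = 4641.
q = √4641 = 68.1 ft²/s.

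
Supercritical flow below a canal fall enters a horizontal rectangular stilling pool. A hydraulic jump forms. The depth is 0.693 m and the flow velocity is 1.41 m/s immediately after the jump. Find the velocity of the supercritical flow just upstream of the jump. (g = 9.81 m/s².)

Fr₂ = V₂/√(g·y₂) = 1.41/√(9.81×0.693) = 0.541.
From the momentum equation (using Fr₂), y₁/y₂ = ½[√(1 + 8Fr₂²) − 1] = ½[√3.340 − 1] = 0.414.
y₁ = 0.414 × 0.693 = 0.287 m.
V₁ = q/y₁ = 0.977/0.287 = 3.41 m/s.

V₁ = 3.41 m/s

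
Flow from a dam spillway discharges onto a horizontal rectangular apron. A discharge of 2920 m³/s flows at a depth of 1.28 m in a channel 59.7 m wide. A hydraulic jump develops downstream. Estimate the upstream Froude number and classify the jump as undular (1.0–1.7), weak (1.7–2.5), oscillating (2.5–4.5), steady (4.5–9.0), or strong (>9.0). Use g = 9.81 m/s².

q = Q/b = 2920/59.7 = 48.9 m²/s; V₁ = q/y₁ = 38.2 m/s. Fr₁ = V₁/√(g·y₁) = 10.8.
Fr₁ = 10.8 lies in the strong range.

Fr₁ = 10.8; strong jump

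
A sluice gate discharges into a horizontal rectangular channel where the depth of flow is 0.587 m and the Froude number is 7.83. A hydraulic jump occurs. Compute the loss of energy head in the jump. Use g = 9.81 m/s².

ΔE = 12.2 m

Fr₁ = 7.83 (given).
Sequent-depth ratio: y₂/y₁ = ½[√(1 + 8Fr₁²) − 1] = ½[√491.5 − 1] = 10.6.
y₂ = 10.6 × 0.587 = 6.21 m.
V₁ = Fr₁·√(g·y₁) = 7.83×√(9.81×0.587) = 18.8 m/s; q = V₁·y₁ = 11.0 m²/s. V₂ = q/y₂ = 11.0/6.21 = 1.78 m/s. E₁ = y₁ + V₁²/2g = 18.6 m; E₂ = y₂ + V₂²/2g = 6.37 m. ΔE = E₁ − E₂ = 12.2 m.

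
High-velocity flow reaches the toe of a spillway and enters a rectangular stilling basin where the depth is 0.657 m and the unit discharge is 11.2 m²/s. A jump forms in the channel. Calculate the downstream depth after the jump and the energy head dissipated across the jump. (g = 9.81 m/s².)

V₁ = q/y₁ = 11.2/0.657 = 17.0 m/s. Fr₁ = V₁/√(g·y₁) = 17.0/√(9.81×0.657) = 6.71.
Bélanger equation: y₂/y₁ = ½[√(1 + 8Fr₁²) − 1] = ½[√361.7 − 1] = 9.01.
y₂ = 9.01 × 0.657 = 5.92 m.
V₂ = q/y₂ = 11.2/5.92 = 1.89 m/s. E₁ = y₁ + V₁²/2g = 15.5 m; E₂ = y₂ + V₂²/2g = 6.10 m. ΔE = E₁ − E₂ = 9.37 m.

y₂ = 5.92 m; ΔE = 9.37 m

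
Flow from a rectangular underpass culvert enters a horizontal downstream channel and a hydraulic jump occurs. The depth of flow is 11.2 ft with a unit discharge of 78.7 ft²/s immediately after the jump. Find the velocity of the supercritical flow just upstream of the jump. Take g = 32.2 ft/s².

V₁ = 31.4 ft/s

V₂ = q/y₂ = 78.7/11.2 = 7.03 ft/s; Fr₂ = V₂/√(g·y₂) = 0.370.
From the momentum equation (using Fr₂), y₁/y₂ = ½[√(1 + 8Fr₂²) − 1] = ½[√2.095 − 1] = 0.224.
y₁ = 0.224 × 11.2 = 2.51 ft.
V₁ = q/y₁ = 78.7/2.51 = 31.4 ft/s.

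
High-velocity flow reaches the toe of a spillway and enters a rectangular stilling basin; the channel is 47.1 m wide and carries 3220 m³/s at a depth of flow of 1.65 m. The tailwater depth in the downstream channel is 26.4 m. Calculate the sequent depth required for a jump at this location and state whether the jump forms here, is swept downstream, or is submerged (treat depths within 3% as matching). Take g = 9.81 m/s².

q = Q/b = 3220/47.1 = 68.4 m²/s; V₁ = q/y₁ = 41.4 m/s. Fr₁ = V₁/√(g·y₁) = 10.3.
Conjugate-depth relation: y₂/y₁ = ½[√(1 + 8Fr₁²) − 1] = ½[√849.5 − 1] = 14.1.
y₂ = 14.1 × 1.65 = 23.2 m.
Tailwater y_tw = 26.4 m: y_tw > y₂, so the jump is submerged.

y₂ = 23.2 m; the jump is submerged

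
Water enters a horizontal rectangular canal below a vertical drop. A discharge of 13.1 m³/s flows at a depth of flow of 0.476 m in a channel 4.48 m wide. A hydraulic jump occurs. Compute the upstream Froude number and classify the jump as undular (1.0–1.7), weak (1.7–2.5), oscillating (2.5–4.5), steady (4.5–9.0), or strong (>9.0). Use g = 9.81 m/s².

q = Q/b = 13.1/4.48 = 2.92 m²/s; V₁ = q/y₁ = 6.14 m/s. Fr₁ = V₁/√(g·y₁) = 2.84.
Fr₁ = 2.84 lies in the oscillating range.

Fr₁ = 2.84; oscillating jump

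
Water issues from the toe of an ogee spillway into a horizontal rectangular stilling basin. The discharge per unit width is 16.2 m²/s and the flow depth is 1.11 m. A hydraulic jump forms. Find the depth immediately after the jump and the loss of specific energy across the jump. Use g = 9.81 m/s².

y₂ = 6.41 m; ΔE = 5.23 m

V₁ = q/y₁ = 16.2/1.11 = 14.6 m/s. Fr₁ = V₁/√(g·y₁) = 14.6/√(9.81×1.11) = 4.42.
Sequent-depth ratio: y₂/y₁ = ½[√(1 + 8Fr₁²) − 1] = ½[√157.5 − 1] = 5.77.
y₂ = 5.77 × 1.11 = 6.41 m.
Head loss: ΔE = (y₂ − y₁)³/(4y₁y₂) = (6.41 − 1.11)³/(4×1.11×6.41) = 149/28.5 = 5.23 m.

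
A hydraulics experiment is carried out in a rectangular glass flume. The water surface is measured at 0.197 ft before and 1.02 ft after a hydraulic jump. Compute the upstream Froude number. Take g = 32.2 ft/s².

Fr₁ = 4.00

For a rectangular channel the momentum equation gives q² = ½·g·y₁·y₂·(y₁ + y₂) = ½×32.2×0.197×1.02×1.22 = 3.94.
q = √3.94 = 1.98 ft²/s.
V₁ = q/y₁ = 10.1 ft/s; Fr₁ = V₁/√(g·y₁) = 4.00.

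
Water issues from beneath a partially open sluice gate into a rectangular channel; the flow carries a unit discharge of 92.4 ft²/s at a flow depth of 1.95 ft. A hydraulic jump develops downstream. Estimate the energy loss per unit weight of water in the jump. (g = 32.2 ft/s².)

V₁ = q/y₁ = 92.4/1.95 = 47.4 ft/s. Fr₁ = V₁/√(g·y₁) = 47.4/√(32.2×1.95) = 5.98.
Bélanger equation: y₂/y₁ = ½[√(1 + 8Fr₁²) − 1] = ½[√287.1 − 1] = 7.97.
y₂ = 7.97 × 1.95 = 15.5 ft.
Head loss: ΔE = (y₂ − y₁)³/(4y₁y₂) = (15.5 − 1.95)³/(4×1.95×15.5) = 2512/121 = 20.7 ft.

ΔE = 20.7 ft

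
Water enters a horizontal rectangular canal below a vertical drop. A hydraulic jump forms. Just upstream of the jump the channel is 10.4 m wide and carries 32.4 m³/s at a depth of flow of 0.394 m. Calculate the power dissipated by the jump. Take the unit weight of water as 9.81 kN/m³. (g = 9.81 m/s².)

q = Q/b = 32.4/10.4 = 3.12 m²/s; V₁ = q/y₁ = 7.91 m/s. Fr₁ = V₁/√(g·y₁) = 4.02.
Sequent-depth ratio: y₂/y₁ = ½[√(1 + 8Fr₁²) − 1] = ½[√130.4 − 1] = 5.21.
y₂ = 5.21 × 0.394 = 2.05 m.
Head loss: ΔE = (y₂ − y₁)³/(4y₁y₂) = (2.05 − 0.394)³/(4×0.394×2.05) = 4.56/3.23 = 1.41 m.
P = γ·Q·ΔE = 9.81 × 32.4 × 1.41 = 448 kW.

P = 448 kW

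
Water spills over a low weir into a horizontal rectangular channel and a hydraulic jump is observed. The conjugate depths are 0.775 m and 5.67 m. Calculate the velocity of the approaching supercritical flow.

For a rectangular channel the momentum equation gives q² = ½·g·y₁·y₂·(y₁ + y₂) = ½×9.81×0.775×5.67×6.45 = 139.
q = √139 = 11.8 m²/s.
V₁ = q/y₁ = 11.8/0.775 = 15.2 m/s.

V₁ = 15.2 m/s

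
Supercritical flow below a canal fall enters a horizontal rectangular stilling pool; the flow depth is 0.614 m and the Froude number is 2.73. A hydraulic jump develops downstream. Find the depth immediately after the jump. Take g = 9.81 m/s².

y₂ = 2.08 m

Fr₁ = 2.73 (given).
By Bélanger, y₂/y₁ = ½[√(1 + 8Fr₁²) − 1] = ½[√60.62 − 1] = 3.39.
y₂ = 3.39 × 0.614 = 2.08 m.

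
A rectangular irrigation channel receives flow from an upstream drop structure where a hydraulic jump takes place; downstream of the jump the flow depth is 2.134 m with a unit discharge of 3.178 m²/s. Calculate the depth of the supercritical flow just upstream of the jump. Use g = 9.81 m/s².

y₁ = 0.3833 m

V₂ = q/y₂ = 3.178/2.134 = 1.489 m/s; Fr₂ = V₂/√(g·y₂) = 0.3255.
Applying the sequent-depth relation in reverse, y₁/y₂ = ½[√(1 + 8Fr₂²) − 1] = ½[√1.8475 − 1] = 0.1796.
y₁ = 0.1796 × 2.134 = 0.3833 m.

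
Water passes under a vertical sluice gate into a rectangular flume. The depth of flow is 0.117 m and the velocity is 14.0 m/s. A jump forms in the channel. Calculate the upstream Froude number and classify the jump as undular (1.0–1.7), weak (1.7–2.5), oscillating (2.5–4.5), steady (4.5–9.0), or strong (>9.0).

Fr₁ = V₁/√(g·y₁) = 14.0/√(9.81×0.117) = 13.1.
Fr₁ = 13.1 lies in the strong range.

Fr₁ = 13.1; strong jump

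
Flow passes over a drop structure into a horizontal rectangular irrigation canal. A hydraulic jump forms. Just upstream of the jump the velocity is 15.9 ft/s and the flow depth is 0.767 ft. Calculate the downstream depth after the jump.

y₂ = 3.11 ft

Fr₁ = V₁/√(g·y₁) = 15.9/√(32.2×0.767) = 3.20.
Sequent-depth ratio: y₂/y₁ = ½[√(1 + 8Fr₁²) − 1] = ½[√82.89 − 1] = 4.05.
y₂ = 4.05 × 0.767 = 3.11 ft.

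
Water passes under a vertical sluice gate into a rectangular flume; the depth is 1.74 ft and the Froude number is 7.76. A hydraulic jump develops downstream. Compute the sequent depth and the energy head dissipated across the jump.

y₂ = 18.2 ft; ΔE = 35.4 ft

Fr₁ = 7.76 (given).
By Bélanger, y₂/y₁ = ½[√(1 + 8Fr₁²) − 1] = ½[√482.7 − 1] = 10.5.
y₂ = 10.5 × 1.74 = 18.2 ft.
Head loss: ΔE = (y₂ − y₁)³/(4y₁y₂) = (18.2 − 1.74)³/(4×1.74×18.2) = 4496/127 = 35.4 ft.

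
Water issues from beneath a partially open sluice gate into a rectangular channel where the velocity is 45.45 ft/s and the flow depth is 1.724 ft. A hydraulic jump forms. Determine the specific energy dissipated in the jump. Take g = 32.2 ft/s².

ΔE = 19.28 ft

Fr₁ = V₁/√(g·y₁) = 45.45/√(32.2×1.724) = 6.100.
From the momentum equation for a rectangular channel, y₂/y₁ = ½[√(1 + 8Fr₁²) − 1] = ½[√298.69 − 1] = 8.141.
y₂ = 8.141 × 1.724 = 14.04 ft.
Head loss: ΔE = (y₂ − y₁)³/(4y₁y₂) = (14.04 − 1.724)³/(4×1.724×14.04) = 1866/96.79 = 19.28 ft.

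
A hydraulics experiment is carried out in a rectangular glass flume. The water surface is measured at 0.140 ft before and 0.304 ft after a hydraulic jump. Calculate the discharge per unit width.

For a rectangular channel the momentum equation gives q² = ½·g·y₁·y₂·(y₁ + y₂) = ½×32.2×0.140×0.304×0.444 = 0.304.
q = √0.304 = 0.552 ft²/s.

q = 0.552 ft²/s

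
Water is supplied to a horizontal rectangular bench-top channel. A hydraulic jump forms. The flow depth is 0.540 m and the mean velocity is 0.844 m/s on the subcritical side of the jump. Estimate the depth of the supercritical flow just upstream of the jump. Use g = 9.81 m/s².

y₁ = 0.119 m

Fr₂ = V₂/√(g·y₂) = 0.844/√(9.81×0.540) = 0.367.
Since the conjugate-depth ratio holds either way, y₁/y₂ = ½[√(1 + 8Fr₂²) − 1] = ½[√2.076 − 1] = 0.220.
y₁ = 0.220 × 0.540 = 0.119 m.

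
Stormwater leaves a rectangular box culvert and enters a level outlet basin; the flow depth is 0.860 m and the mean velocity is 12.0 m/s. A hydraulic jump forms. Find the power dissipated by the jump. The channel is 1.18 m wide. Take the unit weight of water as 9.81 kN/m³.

Fr₁ = V₁/√(g·y₁) = 12.0/√(9.81×0.860) = 4.13.
From the momentum equation for a rectangular channel, y₂/y₁ = ½[√(1 + 8Fr₁²) − 1] = ½[√137.5 − 1] = 5.36.
y₂ = 5.36 × 0.860 = 4.61 m.
Head loss: ΔE = (y₂ − y₁)³/(4y₁y₂) = (4.61 − 0.860)³/(4×0.860×4.61) = 52.9/15.9 = 3.33 m.
q = V₁·y₁ = 12.0 × 0.860 = 10.3 m²/s. Q = q·b = 10.3 × 1.18 = 12.2 m³/s. P = γ·Q·ΔE = 9.81 × 12.2 × 3.33 = 398 kW.

P = 398 kW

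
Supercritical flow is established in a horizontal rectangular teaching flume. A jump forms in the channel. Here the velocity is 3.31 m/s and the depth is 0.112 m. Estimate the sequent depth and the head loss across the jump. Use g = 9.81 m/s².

y₂ = 0.447 m; ΔE = 0.188 m

Fr₁ = V₁/√(g·y₁) = 3.31/√(9.81×0.112) = 3.16.
By Bélanger, y₂/y₁ = ½[√(1 + 8Fr₁²) − 1] = ½[√80.77 − 1] = 3.99.
y₂ = 3.99 × 0.112 = 0.447 m.
Head loss: ΔE = (y₂ − y₁)³/(4y₁y₂) = (0.447 − 0.112)³/(4×0.112×0.447) = 0.0377/0.200 = 0.188 m.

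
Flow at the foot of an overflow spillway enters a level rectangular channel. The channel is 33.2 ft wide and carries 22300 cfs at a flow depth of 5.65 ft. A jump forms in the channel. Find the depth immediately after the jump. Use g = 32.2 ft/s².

y₂ = 67.7 ft

q = Q/b = 22300/33.2 = 672 ft²/s; V₁ = q/y₁ = 119 ft/s. Fr₁ = V₁/√(g·y₁) = 8.81.
Sequent-depth ratio: y₂/y₁ = ½[√(1 + 8Fr₁²) − 1] = ½[√622.5 − 1] = 12.0.
y₂ = 12.0 × 5.65 = 67.7 ft.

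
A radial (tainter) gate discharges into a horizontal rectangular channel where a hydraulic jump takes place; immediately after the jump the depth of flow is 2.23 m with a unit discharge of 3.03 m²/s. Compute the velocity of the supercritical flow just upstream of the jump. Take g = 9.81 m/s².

V₁ = 9.23 m/s

V₂ = q/y₂ = 3.03/2.23 = 1.36 m/s; Fr₂ = V₂/√(g·y₂) = 0.291.
Applying the sequent-depth relation in reverse, y₁/y₂ = ½[√(1 + 8Fr₂²) − 1] = ½[√1.675 − 1] = 0.147.
y₁ = 0.147 × 2.23 = 0.328 m.
V₁ = q/y₁ = 3.03/0.328 = 9.23 m/s.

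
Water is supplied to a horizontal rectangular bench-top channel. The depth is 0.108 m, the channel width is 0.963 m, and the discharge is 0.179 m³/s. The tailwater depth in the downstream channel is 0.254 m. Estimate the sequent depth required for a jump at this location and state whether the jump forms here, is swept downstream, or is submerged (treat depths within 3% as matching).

q = Q/b = 0.179/0.963 = 0.186 m²/s; V₁ = q/y₁ = 1.72 m/s. Fr₁ = V₁/√(g·y₁) = 1.67.
By Bélanger, y₂/y₁ = ½[√(1 + 8Fr₁²) − 1] = ½[√23.37 − 1] = 1.92.
y₂ = 1.92 × 0.108 = 0.207 m.
Tailwater y_tw = 0.254 m: y_tw > y₂, so the jump is submerged.

y₂ = 0.207 m; the jump is submerged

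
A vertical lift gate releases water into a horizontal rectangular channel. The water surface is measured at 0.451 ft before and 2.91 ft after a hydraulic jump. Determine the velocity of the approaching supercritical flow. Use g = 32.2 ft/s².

For a rectangular channel the momentum equation gives q² = ½·g·y₁·y₂·(y₁ + y₂) = ½×32.2×0.451×2.91×3.36 = 71.0.
q = √71.0 = 8.43 ft²/s.
V₁ = q/y₁ = 8.43/0.451 = 18.7 ft/s.

V₁ = 18.7 ft/s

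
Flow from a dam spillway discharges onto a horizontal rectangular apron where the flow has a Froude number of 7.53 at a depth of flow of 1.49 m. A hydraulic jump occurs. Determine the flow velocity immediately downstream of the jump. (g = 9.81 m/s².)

V₂ = 2.83 m/s

Fr₁ = 7.53 (given).
Sequent-depth ratio: y₂/y₁ = ½[√(1 + 8Fr₁²) − 1] = ½[√454.6 − 1] = 10.2.
y₂ = 10.2 × 1.49 = 15.1 m.
V₁ = Fr₁·√(g·y₁) = 7.53×√(9.81×1.49) = 28.8 m/s; q = V₁·y₁ = 42.9 m²/s.
V₂ = q/y₂ = 42.9/15.1 = 2.83 m/s.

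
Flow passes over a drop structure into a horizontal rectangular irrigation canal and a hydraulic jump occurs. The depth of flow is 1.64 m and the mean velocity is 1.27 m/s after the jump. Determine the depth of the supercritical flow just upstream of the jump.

Fr₂ = V₂/√(g·y₂) = 1.27/√(9.81×1.64) = 0.317.
From the momentum equation (using Fr₂), y₁/y₂ = ½[√(1 + 8Fr₂²) − 1] = ½[√1.802 − 1] = 0.171.
y₁ = 0.171 × 1.64 = 0.281 m.

y₁ = 0.281 m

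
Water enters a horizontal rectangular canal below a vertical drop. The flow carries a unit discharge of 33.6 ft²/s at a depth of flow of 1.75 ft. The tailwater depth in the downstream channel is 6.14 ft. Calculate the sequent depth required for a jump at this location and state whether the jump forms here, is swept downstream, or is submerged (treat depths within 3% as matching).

V₁ = q/y₁ = 33.6/1.75 = 19.2 ft/s. Fr₁ = V₁/√(g·y₁) = 19.2/√(32.2×1.75) = 2.56.
By Bélanger, y₂/y₁ = ½[√(1 + 8Fr₁²) − 1] = ½[√53.34 − 1] = 3.15.
y₂ = 3.15 × 1.75 = 5.52 ft.
Tailwater y_tw = 6.14 ft: y_tw > y₂, so the jump is submerged.

y₂ = 5.52 ft; the jump is submerged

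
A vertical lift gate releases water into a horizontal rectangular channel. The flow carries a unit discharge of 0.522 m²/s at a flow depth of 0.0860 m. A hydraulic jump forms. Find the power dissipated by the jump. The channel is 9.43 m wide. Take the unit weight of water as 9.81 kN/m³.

P = 56.9 kW

V₁ = q/y₁ = 0.522/0.0860 = 6.07 m/s. Fr₁ = V₁/√(g·y₁) = 6.07/√(9.81×0.0860) = 6.61.
From the momentum equation for a rectangular channel, y₂/y₁ = ½[√(1 + 8Fr₁²) − 1] = ½[√350.4 − 1] = 8.86.
y₂ = 8.86 × 0.0860 = 0.762 m.
Head loss: ΔE = (y₂ − y₁)³/(4y₁y₂) = (0.762 − 0.0860)³/(4×0.0860×0.762) = 0.309/0.262 = 1.18 m.
Q = q·b = 0.522 × 9.43 = 4.92 m³/s. P = γ·Q·ΔE = 9.81 × 4.92 × 1.18 = 56.9 kW.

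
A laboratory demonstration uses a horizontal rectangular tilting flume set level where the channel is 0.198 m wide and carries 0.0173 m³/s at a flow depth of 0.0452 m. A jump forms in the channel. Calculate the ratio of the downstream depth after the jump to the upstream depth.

y₂/y₁ = 3.64

q = Q/b = 0.0173/0.198 = 0.0874 m²/s; V₁ = q/y₁ = 1.93 m/s. Fr₁ = V₁/√(g·y₁) = 2.90.
From the momentum equation for a rectangular channel, y₂/y₁ = ½[√(1 + 8Fr₁²) − 1] = ½[√68.42 − 1] = 3.64.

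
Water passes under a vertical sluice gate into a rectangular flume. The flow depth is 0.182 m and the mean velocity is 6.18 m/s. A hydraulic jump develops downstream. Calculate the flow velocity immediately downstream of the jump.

V₂ = 1.02 m/s

Fr₁ = V₁/√(g·y₁) = 6.18/√(9.81×0.182) = 4.63.
From the momentum equation for a rectangular channel, y₂/y₁ = ½[√(1 + 8Fr₁²) − 1] = ½[√172.1 − 1] = 6.06.
y₂ = 6.06 × 0.182 = 1.10 m.
q = V₁·y₁ = 6.18 × 0.182 = 1.12 m²/s.
V₂ = q/y₂ = 1.12/1.10 = 1.02 m/s.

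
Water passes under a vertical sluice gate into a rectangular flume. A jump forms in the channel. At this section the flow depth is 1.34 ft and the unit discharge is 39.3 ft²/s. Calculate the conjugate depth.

V₁ = q/y₁ = 39.3/1.34 = 29.3 ft/s. Fr₁ = V₁/√(g·y₁) = 29.3/√(32.2×1.34) = 4.46.
Bélanger equation: y₂/y₁ = ½[√(1 + 8Fr₁²) − 1] = ½[√160.5 − 1] = 5.83.
y₂ = 5.83 × 1.34 = 7.82 ft.

y₂ = 7.82 ft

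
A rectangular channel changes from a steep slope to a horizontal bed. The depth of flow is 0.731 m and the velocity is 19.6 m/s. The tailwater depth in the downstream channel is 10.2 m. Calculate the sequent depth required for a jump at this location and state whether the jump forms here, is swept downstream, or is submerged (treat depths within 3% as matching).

Fr₁ = V₁/√(g·y₁) = 19.6/√(9.81×0.731) = 7.32.
By Bélanger, y₂/y₁ = ½[√(1 + 8Fr₁²) − 1] = ½[√429.6 − 1] = 9.86.
y₂ = 9.86 × 0.731 = 7.21 m.
Tailwater y_tw = 10.2 m: y_tw > y₂, so the jump is submerged.

y₂ = 7.21 m; the jump is submerged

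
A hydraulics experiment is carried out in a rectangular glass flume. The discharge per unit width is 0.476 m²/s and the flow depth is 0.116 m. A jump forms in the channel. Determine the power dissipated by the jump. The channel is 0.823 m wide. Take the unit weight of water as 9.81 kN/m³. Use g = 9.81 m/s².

P = 1.40 kW

V₁ = q/y₁ = 0.476/0.116 = 4.10 m/s. Fr₁ = V₁/√(g·y₁) = 4.10/√(9.81×0.116) = 3.85.
Sequent-depth ratio: y₂/y₁ = ½[√(1 + 8Fr₁²) − 1] = ½[√119.4 − 1] = 4.96.
y₂ = 4.96 × 0.116 = 0.576 m.
Head loss: ΔE = (y₂ − y₁)³/(4y₁y₂) = (0.576 − 0.116)³/(4×0.116×0.576) = 0.0971/0.267 = 0.364 m.
Q = q·b = 0.476 × 0.823 = 0.392 m³/s. P = γ·Q·ΔE = 9.81 × 0.392 × 0.364 = 1.40 kW.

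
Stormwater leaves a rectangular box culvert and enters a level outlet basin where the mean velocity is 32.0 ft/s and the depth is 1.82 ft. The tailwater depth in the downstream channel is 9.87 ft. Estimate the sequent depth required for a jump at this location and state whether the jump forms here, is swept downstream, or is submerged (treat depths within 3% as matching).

Fr₁ = V₁/√(g·y₁) = 32.0/√(32.2×1.82) = 4.18.
Bélanger equation: y₂/y₁ = ½[√(1 + 8Fr₁²) − 1] = ½[√140.8 − 1] = 5.43.
y₂ = 5.43 × 1.82 = 9.89 ft.
Tailwater y_tw = 9.87 ft: y_tw ≈ y₂, so the jump forms here.

y₂ = 9.89 ft; the jump forms here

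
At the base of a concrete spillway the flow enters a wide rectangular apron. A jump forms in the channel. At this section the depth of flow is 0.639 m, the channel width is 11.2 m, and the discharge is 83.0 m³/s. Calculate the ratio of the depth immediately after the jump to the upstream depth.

y₂/y₁ = 6.07

q = Q/b = 83.0/11.2 = 7.41 m²/s; V₁ = q/y₁ = 11.6 m/s. Fr₁ = V₁/√(g·y₁) = 4.63.
By Bélanger, y₂/y₁ = ½[√(1 + 8Fr₁²) − 1] = ½[√172.6 − 1] = 6.07.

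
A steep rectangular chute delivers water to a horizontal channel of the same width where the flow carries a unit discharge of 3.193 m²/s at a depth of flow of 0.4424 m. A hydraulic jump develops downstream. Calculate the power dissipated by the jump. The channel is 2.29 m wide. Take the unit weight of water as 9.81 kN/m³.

V₁ = q/y₁ = 3.193/0.4424 = 7.217 m/s. Fr₁ = V₁/√(g·y₁) = 7.217/√(9.81×0.4424) = 3.465.
Sequent-depth ratio: y₂/y₁ = ½[√(1 + 8Fr₁²) − 1] = ½[√97.023 − 1] = 4.425.
y₂ = 4.425 × 0.4424 = 1.958 m.
Head loss: ΔE = (y₂ − y₁)³/(4y₁y₂) = (1.958 − 0.4424)³/(4×0.4424×1.958) = 3.479/3.464 = 1.004 m.
Q = q·b = 3.193 × 2.29 = 7.312 m³/s. P = γ·Q·ΔE = 9.81 × 7.312 × 1.004 = 72.03 kW.

P = 72.03 kW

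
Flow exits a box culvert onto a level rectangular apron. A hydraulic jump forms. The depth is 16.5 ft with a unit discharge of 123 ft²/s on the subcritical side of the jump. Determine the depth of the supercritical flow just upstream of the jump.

V₂ = q/y₂ = 123/16.5 = 7.45 ft/s; Fr₂ = V₂/√(g·y₂) = 0.323.
Since the conjugate-depth ratio holds either way, y₁/y₂ = ½[√(1 + 8Fr₂²) − 1] = ½[√1.837 − 1] = 0.178.
y₁ = 0.178 × 16.5 = 2.93 ft.

y₁ = 2.93 ft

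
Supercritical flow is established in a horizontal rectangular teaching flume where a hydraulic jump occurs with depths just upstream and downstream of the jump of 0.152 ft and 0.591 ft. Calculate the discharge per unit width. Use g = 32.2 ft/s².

q = 1.04 ft²/s

For a rectangular channel the momentum equation gives q² = ½·g·y₁·y₂·(y₁ + y₂) = ½×32.2×0.152×0.591×0.743 = 1.07.
q = √1.07 = 1.04 ft²/s.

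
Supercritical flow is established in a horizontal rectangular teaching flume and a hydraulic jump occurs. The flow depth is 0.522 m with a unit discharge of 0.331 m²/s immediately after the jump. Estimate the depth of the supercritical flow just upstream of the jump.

V₂ = q/y₂ = 0.331/0.522 = 0.634 m/s; Fr₂ = V₂/√(g·y₂) = 0.280.
Applying the sequent-depth relation in reverse, y₁/y₂ = ½[√(1 + 8Fr₂²) − 1] = ½[√1.628 − 1] = 0.138.
y₁ = 0.138 × 0.522 = 0.0720 m.

y₁ = 0.0720 m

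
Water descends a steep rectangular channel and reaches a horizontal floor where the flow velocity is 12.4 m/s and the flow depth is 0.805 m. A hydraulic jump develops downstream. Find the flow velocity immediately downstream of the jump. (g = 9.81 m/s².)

Fr₁ = V₁/√(g·y₁) = 12.4/√(9.81×0.805) = 4.41.
Bélanger equation: y₂/y₁ = ½[√(1 + 8Fr₁²) − 1] = ½[√156.8 − 1] = 5.76.
y₂ = 5.76 × 0.805 = 4.64 m.
q = V₁·y₁ = 12.4 × 0.805 = 9.98 m²/s.
V₂ = q/y₂ = 9.98/4.64 = 2.15 m/s.

V₂ = 2.15 m/s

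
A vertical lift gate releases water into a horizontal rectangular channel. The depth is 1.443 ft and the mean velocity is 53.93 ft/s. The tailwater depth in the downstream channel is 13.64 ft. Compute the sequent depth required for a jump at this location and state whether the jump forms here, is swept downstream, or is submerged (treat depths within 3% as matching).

y₂ = 15.44 ft; the jump is swept downstream

Fr₁ = V₁/√(g·y₁) = 53.93/√(32.2×1.443) = 7.912.
Bélanger equation: y₂/y₁ = ½[√(1 + 8Fr₁²) − 1] = ½[√501.76 − 1] = 10.70.
y₂ = 10.70 × 1.443 = 15.44 ft.
Tailwater y_tw = 13.64 ft: y_tw < y₂, so the jump is swept downstream.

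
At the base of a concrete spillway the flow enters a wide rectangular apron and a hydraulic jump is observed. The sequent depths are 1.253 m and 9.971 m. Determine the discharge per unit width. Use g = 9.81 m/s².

q = 26.23 m²/s

For a rectangular channel the momentum equation gives q² = ½·g·y₁·y₂·(y₁ + y₂) = ½×9.81×1.253×9.971×11.22 = 687.8.
q = √687.8 = 26.23 m²/s.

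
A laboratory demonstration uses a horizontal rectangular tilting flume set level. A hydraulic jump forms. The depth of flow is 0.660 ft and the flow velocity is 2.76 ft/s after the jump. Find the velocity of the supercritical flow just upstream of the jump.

V₁ = 5.71 ft/s

Fr₂ = V₂/√(g·y₂) = 2.76/√(32.2×0.660) = 0.599.
From the momentum equation (using Fr₂), y₁/y₂ = ½[√(1 + 8Fr₂²) − 1] = ½[√3.868 − 1] = 0.483.
y₁ = 0.483 × 0.660 = 0.319 ft.
V₁ = q/y₁ = 1.82/0.319 = 5.71 ft/s.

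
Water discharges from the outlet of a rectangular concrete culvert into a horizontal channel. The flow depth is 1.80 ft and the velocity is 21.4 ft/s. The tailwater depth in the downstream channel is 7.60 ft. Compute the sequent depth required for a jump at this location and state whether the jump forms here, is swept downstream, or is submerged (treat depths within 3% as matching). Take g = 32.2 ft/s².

Fr₁ = V₁/√(g·y₁) = 21.4/√(32.2×1.80) = 2.81.
Bélanger equation: y₂/y₁ = ½[√(1 + 8Fr₁²) − 1] = ½[√64.21 − 1] = 3.51.
y₂ = 3.51 × 1.80 = 6.31 ft.
Tailwater y_tw = 7.60 ft: y_tw > y₂, so the jump is submerged.

y₂ = 6.31 ft; the jump is submerged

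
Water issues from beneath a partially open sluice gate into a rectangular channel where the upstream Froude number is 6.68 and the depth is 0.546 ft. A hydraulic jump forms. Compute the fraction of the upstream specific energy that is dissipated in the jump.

ΔE/E₁ = 0.604 (60.4%)

Fr₁ = 6.68 (given).
Bélanger equation: y₂/y₁ = ½[√(1 + 8Fr₁²) − 1] = ½[√358.0 − 1] = 8.96.
y₂ = 8.96 × 0.546 = 4.89 ft.
E₁ = y₁(1 + Fr₁²/2) = 0.546×(1 + 6.68²/2) = 12.7 ft. ΔE = (y₂ − y₁)³/(4y₁y₂) = 7.68 ft. ΔE/E₁ = 7.68/12.7 = 0.604.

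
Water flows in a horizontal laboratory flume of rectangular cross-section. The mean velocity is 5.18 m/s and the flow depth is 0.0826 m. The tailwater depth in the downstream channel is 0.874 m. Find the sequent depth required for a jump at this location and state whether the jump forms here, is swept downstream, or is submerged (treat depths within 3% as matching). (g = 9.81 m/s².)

y₂ = 0.632 m; the jump is submerged

Fr₁ = V₁/√(g·y₁) = 5.18/√(9.81×0.0826) = 5.75.
From the momentum equation for a rectangular channel, y₂/y₁ = ½[√(1 + 8Fr₁²) − 1] = ½[√265.9 − 1] = 7.65.
y₂ = 7.65 × 0.0826 = 0.632 m.
Tailwater y_tw = 0.874 m: y_tw > y₂, so the jump is submerged.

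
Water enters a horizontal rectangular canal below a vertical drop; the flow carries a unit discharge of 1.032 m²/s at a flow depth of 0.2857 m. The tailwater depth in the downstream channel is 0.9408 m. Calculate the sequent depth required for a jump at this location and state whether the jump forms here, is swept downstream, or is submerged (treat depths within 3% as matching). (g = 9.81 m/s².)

V₁ = q/y₁ = 1.032/0.2857 = 3.612 m/s. Fr₁ = V₁/√(g·y₁) = 3.612/√(9.81×0.2857) = 2.158.
Sequent-depth ratio: y₂/y₁ = ½[√(1 + 8Fr₁²) − 1] = ½[√38.243 − 1] = 2.592.
y₂ = 2.592 × 0.2857 = 0.7406 m.
Tailwater y_tw = 0.9408 m: y_tw > y₂, so the jump is submerged.

y₂ = 0.7406 m; the jump is submerged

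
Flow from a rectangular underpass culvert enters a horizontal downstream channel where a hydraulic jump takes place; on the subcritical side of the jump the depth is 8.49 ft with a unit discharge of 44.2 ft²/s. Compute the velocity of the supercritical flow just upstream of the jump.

V₁ = 30.7 ft/s

V₂ = q/y₂ = 44.2/8.49 = 5.21 ft/s; Fr₂ = V₂/√(g·y₂) = 0.315.
Applying the sequent-depth relation in reverse, y₁/y₂ = ½[√(1 + 8Fr₂²) − 1] = ½[√1.793 − 1] = 0.170.
y₁ = 0.170 × 8.49 = 1.44 ft.
V₁ = q/y₁ = 44.2/1.44 = 30.7 ft/s.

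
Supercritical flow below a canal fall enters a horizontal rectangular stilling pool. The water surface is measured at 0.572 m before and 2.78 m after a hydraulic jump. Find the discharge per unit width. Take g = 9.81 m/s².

For a rectangular channel the momentum equation gives q² = ½·g·y₁·y₂·(y₁ + y₂) = ½×9.81×0.572×2.78×3.35 = 26.1.
q = √26.1 = 5.11 m²/s.

q = 5.11 m²/s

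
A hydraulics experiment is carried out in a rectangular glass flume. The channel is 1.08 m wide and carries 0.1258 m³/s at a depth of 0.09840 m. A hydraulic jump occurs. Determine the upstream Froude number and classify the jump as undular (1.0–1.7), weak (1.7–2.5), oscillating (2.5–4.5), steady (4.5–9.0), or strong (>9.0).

Fr₁ = 1.205; undular jump

q = Q/b = 0.1258/1.08 = 0.1165 m²/s; V₁ = q/y₁ = 1.184 m/s. Fr₁ = V₁/√(g·y₁) = 1.205.
Fr₁ = 1.205 lies in the undular range.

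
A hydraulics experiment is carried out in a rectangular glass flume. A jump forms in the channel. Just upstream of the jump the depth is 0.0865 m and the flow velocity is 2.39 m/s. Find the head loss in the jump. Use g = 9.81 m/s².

Fr₁ = V₁/√(g·y₁) = 2.39/√(9.81×0.0865) = 2.59.
By Bélanger, y₂/y₁ = ½[√(1 + 8Fr₁²) − 1] = ½[√54.85 − 1] = 3.20.
y₂ = 3.20 × 0.0865 = 0.277 m.
q = V₁·y₁ = 2.39 × 0.0865 = 0.207 m²/s. V₂ = q/y₂ = 0.207/0.277 = 0.746 m/s. E₁ = y₁ + V₁²/2g = 0.378 m; E₂ = y₂ + V₂²/2g = 0.305 m. ΔE = E₁ − E₂ = 0.0722 m.

ΔE = 0.0722 m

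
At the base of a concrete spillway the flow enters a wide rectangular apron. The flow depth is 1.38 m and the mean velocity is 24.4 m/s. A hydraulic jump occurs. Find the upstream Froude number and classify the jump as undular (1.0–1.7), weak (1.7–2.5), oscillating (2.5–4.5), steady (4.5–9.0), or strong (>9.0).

Fr₁ = V₁/√(g·y₁) = 24.4/√(9.81×1.38) = 6.63.
Fr₁ = 6.63 lies in the steady range.

Fr₁ = 6.63; steady jump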